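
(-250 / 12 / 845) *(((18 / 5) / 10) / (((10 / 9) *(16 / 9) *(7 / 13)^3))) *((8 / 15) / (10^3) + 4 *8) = -63181053 / 68600000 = -0.92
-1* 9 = -9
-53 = -53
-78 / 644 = -39 / 322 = -0.12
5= 5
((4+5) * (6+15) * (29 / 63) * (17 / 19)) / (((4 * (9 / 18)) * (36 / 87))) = 94.06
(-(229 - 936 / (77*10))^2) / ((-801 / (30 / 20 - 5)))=-7690763809 / 33922350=-226.72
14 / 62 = 7 / 31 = 0.23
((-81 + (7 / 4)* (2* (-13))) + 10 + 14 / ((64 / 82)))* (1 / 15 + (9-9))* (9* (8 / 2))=-4731 / 20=-236.55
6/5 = 1.20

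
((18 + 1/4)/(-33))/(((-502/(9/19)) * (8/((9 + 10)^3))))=79059/176704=0.45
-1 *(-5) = 5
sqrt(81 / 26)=9 * sqrt(26) / 26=1.77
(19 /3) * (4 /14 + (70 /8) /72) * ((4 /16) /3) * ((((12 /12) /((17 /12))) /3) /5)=15599 /1542240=0.01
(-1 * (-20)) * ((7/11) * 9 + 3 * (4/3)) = 2140/11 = 194.55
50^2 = 2500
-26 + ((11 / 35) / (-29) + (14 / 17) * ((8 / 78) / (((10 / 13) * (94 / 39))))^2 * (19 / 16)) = -39652907289 / 1524651800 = -26.01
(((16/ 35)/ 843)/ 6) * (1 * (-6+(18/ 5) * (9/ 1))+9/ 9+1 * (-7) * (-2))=0.00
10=10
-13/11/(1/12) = -14.18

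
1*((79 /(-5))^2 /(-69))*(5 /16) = -6241 /5520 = -1.13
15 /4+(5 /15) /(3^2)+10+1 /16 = 5983 /432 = 13.85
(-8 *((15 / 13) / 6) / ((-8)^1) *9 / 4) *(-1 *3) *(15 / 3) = -675 / 104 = -6.49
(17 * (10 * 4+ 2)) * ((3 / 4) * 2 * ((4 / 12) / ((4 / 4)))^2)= 119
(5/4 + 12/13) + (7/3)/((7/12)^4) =398183/17836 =22.32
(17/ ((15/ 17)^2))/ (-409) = -4913/ 92025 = -0.05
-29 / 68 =-0.43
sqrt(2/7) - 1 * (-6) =sqrt(14)/7+6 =6.53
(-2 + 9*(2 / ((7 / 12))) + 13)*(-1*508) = -148844 / 7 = -21263.43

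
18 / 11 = 1.64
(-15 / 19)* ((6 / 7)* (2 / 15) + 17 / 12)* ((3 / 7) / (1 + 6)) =-1929 / 26068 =-0.07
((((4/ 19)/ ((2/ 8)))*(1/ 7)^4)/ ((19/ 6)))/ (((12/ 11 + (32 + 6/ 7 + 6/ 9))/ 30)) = 23760/ 247522177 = 0.00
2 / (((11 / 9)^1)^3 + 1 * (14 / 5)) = 7290 / 16861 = 0.43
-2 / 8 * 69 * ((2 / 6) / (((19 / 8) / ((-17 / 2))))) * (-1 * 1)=-391 / 19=-20.58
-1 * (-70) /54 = 35 /27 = 1.30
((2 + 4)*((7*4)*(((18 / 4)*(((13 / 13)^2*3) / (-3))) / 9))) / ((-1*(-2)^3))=-21 / 2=-10.50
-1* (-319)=319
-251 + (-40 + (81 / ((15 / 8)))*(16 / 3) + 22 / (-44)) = -61.10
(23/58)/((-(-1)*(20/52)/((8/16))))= 299/580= 0.52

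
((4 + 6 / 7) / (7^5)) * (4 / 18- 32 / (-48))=272 / 1058841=0.00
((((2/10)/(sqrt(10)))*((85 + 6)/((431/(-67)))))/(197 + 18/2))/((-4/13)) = 0.01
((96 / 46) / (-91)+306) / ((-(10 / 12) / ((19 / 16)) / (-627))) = 2288761299 / 8372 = 273382.86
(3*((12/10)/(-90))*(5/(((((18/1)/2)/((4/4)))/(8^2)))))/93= -64/4185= -0.02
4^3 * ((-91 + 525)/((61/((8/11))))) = 222208/671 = 331.16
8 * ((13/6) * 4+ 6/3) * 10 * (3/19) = 2560/19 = 134.74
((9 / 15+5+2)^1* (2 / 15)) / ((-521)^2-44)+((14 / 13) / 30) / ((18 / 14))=66501157 / 2381508675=0.03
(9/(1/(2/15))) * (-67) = -402/5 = -80.40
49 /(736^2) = 49 /541696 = 0.00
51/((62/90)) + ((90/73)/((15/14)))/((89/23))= 14970507/201407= 74.33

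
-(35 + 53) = -88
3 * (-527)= -1581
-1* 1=-1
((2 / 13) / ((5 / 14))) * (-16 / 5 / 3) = -448 / 975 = -0.46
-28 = -28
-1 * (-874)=874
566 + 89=655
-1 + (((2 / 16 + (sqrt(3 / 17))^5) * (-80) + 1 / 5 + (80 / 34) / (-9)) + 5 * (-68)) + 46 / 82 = -351.55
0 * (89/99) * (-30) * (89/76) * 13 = 0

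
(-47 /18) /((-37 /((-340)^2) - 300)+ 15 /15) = 2716600 /311079933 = 0.01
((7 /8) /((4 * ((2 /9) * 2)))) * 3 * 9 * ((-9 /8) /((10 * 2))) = -15309 /20480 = -0.75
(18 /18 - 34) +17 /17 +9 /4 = -119 /4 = -29.75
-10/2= -5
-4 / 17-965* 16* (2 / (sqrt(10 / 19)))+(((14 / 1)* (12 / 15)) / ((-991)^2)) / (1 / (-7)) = -42565.38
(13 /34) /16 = 13 /544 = 0.02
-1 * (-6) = 6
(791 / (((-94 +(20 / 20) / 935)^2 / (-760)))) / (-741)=27660479000 / 301254576519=0.09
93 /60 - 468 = -9329 /20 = -466.45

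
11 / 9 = 1.22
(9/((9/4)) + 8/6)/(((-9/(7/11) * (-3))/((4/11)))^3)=351232/104608905489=0.00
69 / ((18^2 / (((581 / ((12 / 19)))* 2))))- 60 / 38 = 390.24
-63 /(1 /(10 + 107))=-7371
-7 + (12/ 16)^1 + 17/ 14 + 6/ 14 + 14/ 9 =-769/ 252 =-3.05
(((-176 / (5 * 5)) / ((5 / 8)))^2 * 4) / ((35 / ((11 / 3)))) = 87228416 / 1640625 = 53.17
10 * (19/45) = 38/9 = 4.22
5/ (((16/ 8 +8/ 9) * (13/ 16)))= 360/ 169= 2.13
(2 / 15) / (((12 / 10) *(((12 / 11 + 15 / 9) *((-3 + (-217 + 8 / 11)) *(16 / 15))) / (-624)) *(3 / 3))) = 605 / 5628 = 0.11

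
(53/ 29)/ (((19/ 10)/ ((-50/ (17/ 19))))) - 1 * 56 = -54108/ 493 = -109.75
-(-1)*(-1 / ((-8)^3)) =1 / 512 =0.00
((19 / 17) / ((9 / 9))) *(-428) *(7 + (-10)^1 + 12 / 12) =16264 / 17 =956.71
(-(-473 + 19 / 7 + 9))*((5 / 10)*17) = 54893 / 14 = 3920.93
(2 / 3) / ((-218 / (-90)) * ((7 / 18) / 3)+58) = 1620 / 141703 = 0.01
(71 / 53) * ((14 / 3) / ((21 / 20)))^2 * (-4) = -454400 / 4293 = -105.85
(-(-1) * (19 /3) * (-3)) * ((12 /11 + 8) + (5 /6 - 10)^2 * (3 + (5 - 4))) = -649325 /99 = -6558.84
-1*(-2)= 2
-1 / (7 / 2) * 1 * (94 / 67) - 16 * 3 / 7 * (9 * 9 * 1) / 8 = -32750 / 469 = -69.83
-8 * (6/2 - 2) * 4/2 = -16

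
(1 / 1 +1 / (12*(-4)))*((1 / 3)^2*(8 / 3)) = 47 / 162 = 0.29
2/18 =1/9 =0.11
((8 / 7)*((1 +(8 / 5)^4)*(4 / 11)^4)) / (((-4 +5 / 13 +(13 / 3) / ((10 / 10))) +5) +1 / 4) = 1508302848 / 59634623125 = 0.03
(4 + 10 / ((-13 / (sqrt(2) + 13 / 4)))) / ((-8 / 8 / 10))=-15 + 100 * sqrt(2) / 13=-4.12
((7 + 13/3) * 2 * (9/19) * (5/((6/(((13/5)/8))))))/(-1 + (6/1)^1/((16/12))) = 221/266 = 0.83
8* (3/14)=12/7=1.71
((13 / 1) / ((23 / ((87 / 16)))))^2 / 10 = 1279161 / 1354240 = 0.94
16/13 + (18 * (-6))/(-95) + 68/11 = 116144/13585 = 8.55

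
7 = 7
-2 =-2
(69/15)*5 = 23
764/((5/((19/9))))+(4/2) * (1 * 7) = 336.58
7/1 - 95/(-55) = 96/11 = 8.73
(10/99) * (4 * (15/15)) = 40/99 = 0.40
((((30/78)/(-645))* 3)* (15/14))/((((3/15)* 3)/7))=-25/1118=-0.02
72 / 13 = 5.54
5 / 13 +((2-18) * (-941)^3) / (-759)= -173313421373 / 9867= -17564956.05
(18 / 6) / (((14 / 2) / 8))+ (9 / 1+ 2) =101 / 7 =14.43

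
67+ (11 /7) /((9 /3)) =1418 /21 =67.52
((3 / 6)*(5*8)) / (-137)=-20 / 137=-0.15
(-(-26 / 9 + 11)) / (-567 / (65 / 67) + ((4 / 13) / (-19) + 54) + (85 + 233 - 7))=90155 / 2439324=0.04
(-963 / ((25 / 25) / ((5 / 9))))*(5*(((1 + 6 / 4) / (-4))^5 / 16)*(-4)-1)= 61764145 / 131072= 471.22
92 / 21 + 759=16031 / 21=763.38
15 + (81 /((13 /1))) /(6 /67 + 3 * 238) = 345741 /23036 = 15.01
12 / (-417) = -4 / 139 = -0.03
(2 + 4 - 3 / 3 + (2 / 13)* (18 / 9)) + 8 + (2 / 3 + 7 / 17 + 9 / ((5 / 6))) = 83492 / 3315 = 25.19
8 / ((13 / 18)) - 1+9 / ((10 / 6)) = 1006 / 65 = 15.48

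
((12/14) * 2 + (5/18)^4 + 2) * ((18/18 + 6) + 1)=2733751/91854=29.76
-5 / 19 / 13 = -5 / 247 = -0.02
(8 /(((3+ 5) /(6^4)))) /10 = 648 /5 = 129.60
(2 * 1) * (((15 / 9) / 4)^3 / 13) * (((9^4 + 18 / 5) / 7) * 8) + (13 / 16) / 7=365207 / 4368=83.61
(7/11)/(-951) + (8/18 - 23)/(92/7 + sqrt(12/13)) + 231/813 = -335538983983/232699641273 + 9947*sqrt(39)/492498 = -1.32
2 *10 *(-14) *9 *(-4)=10080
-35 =-35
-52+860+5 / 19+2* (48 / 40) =77013 / 95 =810.66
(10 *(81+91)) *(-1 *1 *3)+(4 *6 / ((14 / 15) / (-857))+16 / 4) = -190352 / 7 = -27193.14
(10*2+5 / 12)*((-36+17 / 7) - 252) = -69965 / 12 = -5830.42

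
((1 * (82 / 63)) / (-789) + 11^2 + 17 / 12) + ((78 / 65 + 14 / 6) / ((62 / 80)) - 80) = 289533107 / 6163668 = 46.97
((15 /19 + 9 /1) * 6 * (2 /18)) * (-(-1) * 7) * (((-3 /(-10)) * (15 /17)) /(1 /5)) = 19530 /323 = 60.46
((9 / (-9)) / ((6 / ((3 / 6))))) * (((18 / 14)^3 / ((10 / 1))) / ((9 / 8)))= -27 / 1715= -0.02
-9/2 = -4.50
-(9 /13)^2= -81 /169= -0.48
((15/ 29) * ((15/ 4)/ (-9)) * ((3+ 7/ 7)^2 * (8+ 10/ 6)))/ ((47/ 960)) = -680.85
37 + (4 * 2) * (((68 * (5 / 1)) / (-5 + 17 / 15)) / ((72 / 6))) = -21.62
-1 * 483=-483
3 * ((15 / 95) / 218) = 9 / 4142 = 0.00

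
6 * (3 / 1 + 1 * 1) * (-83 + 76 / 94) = -92712 / 47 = -1972.60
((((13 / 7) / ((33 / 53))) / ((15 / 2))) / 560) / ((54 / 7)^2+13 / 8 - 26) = 689 / 34088175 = 0.00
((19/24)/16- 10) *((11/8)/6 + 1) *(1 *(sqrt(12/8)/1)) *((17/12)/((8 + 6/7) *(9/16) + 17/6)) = -26827241 *sqrt(6)/24201216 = -2.72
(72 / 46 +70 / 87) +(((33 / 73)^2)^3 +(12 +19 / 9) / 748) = 1628973143257820209 / 679527601588824516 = 2.40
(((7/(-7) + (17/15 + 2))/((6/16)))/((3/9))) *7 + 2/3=1802/15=120.13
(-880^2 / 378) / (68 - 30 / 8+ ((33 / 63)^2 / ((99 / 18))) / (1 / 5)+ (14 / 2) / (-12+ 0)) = -2710400 / 84561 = -32.05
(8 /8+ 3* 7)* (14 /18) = 154 /9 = 17.11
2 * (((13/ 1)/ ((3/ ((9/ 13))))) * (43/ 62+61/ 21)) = 4685/ 217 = 21.59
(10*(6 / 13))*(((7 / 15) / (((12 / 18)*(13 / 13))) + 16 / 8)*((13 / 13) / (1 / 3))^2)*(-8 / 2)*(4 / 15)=-7776 / 65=-119.63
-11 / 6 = -1.83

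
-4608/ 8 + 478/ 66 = -18769/ 33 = -568.76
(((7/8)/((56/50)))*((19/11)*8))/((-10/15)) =-1425/88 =-16.19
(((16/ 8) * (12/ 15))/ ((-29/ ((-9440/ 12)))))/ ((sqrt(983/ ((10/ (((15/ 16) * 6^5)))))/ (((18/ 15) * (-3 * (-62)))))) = 11.44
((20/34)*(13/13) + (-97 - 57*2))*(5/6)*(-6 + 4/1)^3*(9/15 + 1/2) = 78694/51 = 1543.02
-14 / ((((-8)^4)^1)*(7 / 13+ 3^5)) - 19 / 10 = -1.90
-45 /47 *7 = -315 /47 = -6.70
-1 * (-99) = 99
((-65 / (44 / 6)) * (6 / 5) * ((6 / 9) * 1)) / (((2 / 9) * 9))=-39 / 11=-3.55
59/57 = 1.04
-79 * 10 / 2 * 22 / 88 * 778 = -153655 / 2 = -76827.50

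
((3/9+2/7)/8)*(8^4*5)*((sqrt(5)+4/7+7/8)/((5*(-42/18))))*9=-59904*sqrt(5)/49 - 606528/343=-4501.96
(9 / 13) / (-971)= -9 / 12623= -0.00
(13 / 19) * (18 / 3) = 78 / 19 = 4.11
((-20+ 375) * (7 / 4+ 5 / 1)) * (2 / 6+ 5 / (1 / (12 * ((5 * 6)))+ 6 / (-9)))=-16489395 / 956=-17248.32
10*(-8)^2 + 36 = 676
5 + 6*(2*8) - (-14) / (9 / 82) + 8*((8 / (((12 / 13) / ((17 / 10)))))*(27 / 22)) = 184739 / 495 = 373.21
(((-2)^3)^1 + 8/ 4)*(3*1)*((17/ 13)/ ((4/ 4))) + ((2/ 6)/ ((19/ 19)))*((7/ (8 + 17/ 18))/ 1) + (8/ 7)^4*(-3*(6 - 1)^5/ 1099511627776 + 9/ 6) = -3992683205543349/ 192709545426944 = -20.72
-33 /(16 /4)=-33 /4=-8.25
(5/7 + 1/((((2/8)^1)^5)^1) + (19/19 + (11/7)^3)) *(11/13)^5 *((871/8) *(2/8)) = 3810646553967/313485536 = 12155.73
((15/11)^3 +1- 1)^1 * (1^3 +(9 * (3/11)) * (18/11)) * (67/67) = 2048625/161051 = 12.72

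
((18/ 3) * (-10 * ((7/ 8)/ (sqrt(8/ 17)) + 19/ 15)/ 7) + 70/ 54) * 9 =-135 * sqrt(34)/ 8- 1807/ 21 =-184.44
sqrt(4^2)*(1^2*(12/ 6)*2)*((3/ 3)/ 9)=16/ 9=1.78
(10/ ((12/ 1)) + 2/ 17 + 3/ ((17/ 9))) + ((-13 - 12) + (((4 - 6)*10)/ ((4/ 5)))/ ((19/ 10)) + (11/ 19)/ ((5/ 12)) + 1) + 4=-283231/ 9690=-29.23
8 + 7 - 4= 11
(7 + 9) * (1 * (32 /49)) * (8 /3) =27.86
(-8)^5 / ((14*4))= -4096 / 7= -585.14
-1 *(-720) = 720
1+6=7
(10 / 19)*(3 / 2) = 15 / 19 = 0.79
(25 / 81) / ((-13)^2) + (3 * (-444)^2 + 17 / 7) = 56670721672 / 95823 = 591410.43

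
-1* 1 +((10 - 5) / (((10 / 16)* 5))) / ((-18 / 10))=-17 / 9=-1.89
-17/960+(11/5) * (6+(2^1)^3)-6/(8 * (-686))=10136353/329280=30.78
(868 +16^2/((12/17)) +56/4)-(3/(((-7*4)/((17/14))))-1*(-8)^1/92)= 33666911/27048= 1244.71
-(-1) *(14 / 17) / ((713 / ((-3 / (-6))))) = 7 / 12121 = 0.00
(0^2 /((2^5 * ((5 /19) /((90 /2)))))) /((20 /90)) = 0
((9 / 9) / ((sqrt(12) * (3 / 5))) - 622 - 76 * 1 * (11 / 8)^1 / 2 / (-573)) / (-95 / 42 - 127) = 9977905 / 2073878 - 35 * sqrt(3) / 16287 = 4.81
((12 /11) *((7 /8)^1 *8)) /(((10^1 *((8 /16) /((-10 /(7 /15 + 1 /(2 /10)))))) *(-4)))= 315 /451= 0.70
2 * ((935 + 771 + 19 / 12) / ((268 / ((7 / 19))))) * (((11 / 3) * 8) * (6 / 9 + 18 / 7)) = 15327268 / 34371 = 445.94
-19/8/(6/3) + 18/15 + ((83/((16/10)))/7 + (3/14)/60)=4159/560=7.43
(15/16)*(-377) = -5655/16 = -353.44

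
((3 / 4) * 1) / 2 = 3 / 8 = 0.38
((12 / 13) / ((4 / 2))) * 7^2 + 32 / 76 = 5690 / 247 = 23.04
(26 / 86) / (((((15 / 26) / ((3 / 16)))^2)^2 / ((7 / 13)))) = 199927 / 110080000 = 0.00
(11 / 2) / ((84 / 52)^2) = 1859 / 882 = 2.11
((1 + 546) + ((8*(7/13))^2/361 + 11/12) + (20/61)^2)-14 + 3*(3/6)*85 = 1802246871065/2724173868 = 661.58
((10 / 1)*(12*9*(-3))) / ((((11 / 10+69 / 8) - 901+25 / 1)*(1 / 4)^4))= 957.48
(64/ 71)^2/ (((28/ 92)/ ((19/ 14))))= 894976/ 247009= 3.62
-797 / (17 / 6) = -4782 / 17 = -281.29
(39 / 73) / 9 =13 / 219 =0.06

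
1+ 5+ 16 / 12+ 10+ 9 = 79 / 3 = 26.33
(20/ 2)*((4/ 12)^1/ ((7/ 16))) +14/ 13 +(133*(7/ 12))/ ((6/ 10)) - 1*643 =-1654375/ 3276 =-505.00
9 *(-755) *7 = -47565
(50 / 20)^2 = 25 / 4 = 6.25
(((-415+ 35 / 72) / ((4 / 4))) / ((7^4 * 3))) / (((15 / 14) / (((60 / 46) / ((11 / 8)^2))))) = -955040 / 25773363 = -0.04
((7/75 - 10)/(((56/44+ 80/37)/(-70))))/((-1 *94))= -2.15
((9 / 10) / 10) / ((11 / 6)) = 27 / 550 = 0.05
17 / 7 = 2.43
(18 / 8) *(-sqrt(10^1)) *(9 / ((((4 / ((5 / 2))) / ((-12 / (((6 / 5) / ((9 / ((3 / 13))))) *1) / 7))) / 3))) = 236925 *sqrt(10) / 112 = 6689.49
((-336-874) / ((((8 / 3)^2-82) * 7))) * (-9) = -20.77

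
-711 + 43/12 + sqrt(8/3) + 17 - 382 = -12869/12 + 2*sqrt(6)/3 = -1070.78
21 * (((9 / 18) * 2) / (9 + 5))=3 / 2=1.50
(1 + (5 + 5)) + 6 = 17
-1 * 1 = -1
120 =120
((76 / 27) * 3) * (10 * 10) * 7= 53200 / 9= 5911.11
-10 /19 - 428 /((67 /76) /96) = -46607.81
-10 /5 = -2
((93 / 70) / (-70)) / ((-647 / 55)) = 1023 / 634060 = 0.00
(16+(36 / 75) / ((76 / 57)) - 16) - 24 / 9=-173 / 75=-2.31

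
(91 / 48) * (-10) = -455 / 24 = -18.96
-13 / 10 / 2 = -13 / 20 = -0.65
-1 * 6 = -6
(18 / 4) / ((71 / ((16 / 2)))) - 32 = -31.49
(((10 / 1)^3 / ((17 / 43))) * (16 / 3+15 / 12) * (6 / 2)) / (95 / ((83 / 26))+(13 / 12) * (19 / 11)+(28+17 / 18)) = 27913149000 / 33846473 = 824.70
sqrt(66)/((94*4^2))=sqrt(66)/1504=0.01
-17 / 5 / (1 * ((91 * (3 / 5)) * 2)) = -17 / 546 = -0.03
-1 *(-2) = 2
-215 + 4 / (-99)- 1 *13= -22576 / 99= -228.04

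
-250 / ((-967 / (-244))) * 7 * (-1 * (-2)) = -854000 / 967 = -883.14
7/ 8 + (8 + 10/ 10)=79/ 8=9.88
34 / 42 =17 / 21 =0.81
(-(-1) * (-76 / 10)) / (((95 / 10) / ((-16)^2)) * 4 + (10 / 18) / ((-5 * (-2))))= -37.26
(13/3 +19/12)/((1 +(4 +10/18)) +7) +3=1569/452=3.47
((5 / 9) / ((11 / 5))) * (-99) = -25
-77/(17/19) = -1463/17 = -86.06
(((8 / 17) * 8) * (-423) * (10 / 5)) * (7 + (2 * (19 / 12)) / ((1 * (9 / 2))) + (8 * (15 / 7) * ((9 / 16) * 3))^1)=-41651776 / 357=-116671.64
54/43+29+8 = 1645/43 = 38.26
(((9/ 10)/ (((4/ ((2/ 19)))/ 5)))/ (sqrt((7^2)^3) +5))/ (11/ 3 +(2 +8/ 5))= 45/ 960944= 0.00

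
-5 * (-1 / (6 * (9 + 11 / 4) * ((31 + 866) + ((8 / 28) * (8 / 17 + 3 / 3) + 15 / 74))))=88060 / 1114529847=0.00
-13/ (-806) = 1/ 62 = 0.02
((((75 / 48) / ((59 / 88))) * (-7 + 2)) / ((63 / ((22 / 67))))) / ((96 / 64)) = -30250 / 747117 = -0.04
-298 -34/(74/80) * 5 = -481.78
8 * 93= 744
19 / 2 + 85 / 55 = 243 / 22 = 11.05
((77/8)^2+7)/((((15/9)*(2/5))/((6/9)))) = 6377/64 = 99.64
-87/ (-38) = 87/ 38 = 2.29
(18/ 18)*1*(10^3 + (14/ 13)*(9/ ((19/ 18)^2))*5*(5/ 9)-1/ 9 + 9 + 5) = 43844225/ 42237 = 1038.05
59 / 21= 2.81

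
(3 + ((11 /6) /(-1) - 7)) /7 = -5 /6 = -0.83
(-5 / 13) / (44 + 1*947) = -5 / 12883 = -0.00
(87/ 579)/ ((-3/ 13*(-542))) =377/ 313818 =0.00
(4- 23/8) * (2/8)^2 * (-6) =-27/64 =-0.42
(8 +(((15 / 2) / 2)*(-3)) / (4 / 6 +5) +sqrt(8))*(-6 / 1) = -1227 / 34-12*sqrt(2) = -53.06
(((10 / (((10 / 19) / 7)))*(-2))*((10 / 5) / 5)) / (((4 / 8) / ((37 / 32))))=-4921 / 20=-246.05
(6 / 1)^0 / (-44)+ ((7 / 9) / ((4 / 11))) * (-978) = -276125 / 132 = -2091.86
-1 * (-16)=16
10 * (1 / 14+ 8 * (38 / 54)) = 10775 / 189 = 57.01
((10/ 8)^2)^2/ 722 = 625/ 184832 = 0.00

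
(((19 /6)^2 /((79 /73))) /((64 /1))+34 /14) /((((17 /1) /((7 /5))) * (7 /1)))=3278743 /108299520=0.03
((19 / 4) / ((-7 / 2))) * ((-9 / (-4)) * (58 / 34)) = -4959 / 952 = -5.21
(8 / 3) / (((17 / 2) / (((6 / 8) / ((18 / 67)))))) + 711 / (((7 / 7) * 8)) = 109855 / 1224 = 89.75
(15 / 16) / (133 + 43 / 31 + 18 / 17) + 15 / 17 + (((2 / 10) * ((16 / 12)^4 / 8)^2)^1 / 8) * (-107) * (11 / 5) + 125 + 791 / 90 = 85194326908213 / 636920884800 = 133.76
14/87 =0.16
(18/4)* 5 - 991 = -1937/2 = -968.50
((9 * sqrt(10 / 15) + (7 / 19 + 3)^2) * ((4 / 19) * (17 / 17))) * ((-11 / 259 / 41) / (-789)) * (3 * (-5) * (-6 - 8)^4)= -4945346560 / 2736542089 - 3622080 * sqrt(6) / 7580449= -2.98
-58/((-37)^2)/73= -58/99937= -0.00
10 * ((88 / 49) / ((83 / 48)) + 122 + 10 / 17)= 85474360 / 69139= 1236.27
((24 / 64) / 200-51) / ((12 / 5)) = -21.25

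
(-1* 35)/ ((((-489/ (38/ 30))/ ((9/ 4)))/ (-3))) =-399/ 652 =-0.61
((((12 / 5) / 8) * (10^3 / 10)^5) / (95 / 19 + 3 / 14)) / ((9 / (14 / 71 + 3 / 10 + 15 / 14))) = 1559200000000 / 15549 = 100276545.12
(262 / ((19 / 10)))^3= 2622062.69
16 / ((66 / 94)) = 22.79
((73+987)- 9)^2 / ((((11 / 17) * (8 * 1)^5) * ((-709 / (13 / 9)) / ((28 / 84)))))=-244116821 / 6900056064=-0.04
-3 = -3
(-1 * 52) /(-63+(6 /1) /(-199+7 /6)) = 61724 /74817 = 0.82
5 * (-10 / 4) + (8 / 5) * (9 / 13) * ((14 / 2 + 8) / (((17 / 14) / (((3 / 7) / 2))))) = -4229 / 442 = -9.57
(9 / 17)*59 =531 / 17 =31.24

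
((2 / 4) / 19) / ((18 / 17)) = 17 / 684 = 0.02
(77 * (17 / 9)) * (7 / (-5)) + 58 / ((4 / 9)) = -6581 / 90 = -73.12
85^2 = 7225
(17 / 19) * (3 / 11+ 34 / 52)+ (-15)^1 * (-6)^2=-2929855 / 5434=-539.17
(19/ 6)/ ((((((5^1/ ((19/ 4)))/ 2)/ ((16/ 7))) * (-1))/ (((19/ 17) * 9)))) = -82308/ 595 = -138.33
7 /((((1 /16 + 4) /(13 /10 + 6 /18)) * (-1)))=-2744 /975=-2.81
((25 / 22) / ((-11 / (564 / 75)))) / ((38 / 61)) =-2867 / 2299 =-1.25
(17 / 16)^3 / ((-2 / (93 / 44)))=-1.27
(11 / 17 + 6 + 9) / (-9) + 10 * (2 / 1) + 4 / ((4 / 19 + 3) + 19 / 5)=35536 / 1887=18.83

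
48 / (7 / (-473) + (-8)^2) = 22704 / 30265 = 0.75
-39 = -39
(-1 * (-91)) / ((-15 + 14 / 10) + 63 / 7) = -455 / 23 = -19.78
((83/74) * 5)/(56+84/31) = 0.10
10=10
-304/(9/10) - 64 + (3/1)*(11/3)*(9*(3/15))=-17189/45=-381.98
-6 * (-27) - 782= -620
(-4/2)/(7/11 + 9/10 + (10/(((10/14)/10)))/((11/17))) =-20/2179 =-0.01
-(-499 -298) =797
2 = 2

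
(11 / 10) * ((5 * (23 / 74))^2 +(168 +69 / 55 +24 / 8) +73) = 74593139 / 273800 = 272.44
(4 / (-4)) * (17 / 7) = -17 / 7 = -2.43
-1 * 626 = -626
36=36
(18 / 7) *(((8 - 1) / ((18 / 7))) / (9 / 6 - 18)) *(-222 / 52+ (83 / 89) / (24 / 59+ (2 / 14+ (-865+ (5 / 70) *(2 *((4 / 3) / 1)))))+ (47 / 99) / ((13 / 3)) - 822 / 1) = 33777501458918 / 96371554851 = 350.49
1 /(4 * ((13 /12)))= 3 /13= 0.23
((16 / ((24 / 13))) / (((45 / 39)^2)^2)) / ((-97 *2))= -371293 / 14731875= -0.03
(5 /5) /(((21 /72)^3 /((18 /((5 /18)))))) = 4478976 /1715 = 2611.65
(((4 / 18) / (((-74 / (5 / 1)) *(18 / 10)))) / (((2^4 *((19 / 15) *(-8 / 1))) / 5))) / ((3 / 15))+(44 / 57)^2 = 27566063 / 46161792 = 0.60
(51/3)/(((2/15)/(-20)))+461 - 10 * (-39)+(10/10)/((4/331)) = -6465/4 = -1616.25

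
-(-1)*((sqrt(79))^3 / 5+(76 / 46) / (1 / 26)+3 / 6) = 1999 / 46+79*sqrt(79) / 5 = 183.89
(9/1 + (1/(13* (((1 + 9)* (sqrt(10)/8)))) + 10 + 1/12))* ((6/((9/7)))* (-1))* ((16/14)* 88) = -80608/9 - 2816* sqrt(10)/975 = -8965.58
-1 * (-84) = 84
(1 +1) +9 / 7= 23 / 7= 3.29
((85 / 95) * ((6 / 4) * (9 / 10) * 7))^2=10323369 / 144400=71.49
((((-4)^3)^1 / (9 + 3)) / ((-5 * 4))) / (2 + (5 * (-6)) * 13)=-1 / 1455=-0.00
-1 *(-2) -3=-1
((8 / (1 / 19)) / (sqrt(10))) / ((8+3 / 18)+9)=456 * sqrt(10) / 515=2.80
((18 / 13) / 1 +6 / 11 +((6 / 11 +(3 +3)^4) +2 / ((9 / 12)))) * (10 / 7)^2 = 55819000 / 21021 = 2655.39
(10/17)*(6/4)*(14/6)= 35/17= 2.06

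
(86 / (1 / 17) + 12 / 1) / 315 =1474 / 315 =4.68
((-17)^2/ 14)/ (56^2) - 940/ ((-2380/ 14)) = 4131889/ 746368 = 5.54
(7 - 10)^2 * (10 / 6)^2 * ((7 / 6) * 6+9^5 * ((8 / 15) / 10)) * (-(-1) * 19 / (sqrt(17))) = 1499233 * sqrt(17) / 17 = 363617.41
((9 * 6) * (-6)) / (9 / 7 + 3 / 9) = -3402 / 17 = -200.12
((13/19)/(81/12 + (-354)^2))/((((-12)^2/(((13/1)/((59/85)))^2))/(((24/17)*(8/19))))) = 14939600/1889828470593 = 0.00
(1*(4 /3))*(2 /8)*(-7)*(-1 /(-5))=-7 /15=-0.47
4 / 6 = 2 / 3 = 0.67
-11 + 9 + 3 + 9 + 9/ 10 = 10.90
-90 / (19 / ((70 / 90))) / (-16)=35 / 152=0.23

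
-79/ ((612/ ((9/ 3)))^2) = -0.00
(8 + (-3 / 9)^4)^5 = 33021.62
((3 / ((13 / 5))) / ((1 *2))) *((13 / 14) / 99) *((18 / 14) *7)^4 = 10935 / 308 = 35.50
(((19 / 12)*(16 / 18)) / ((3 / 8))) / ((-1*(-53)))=304 / 4293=0.07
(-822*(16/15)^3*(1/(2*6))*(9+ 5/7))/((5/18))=-2907.30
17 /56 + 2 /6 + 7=1283 /168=7.64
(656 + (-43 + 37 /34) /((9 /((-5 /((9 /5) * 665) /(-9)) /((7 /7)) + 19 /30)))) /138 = 75536813 /15962184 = 4.73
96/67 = 1.43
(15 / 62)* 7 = 105 / 62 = 1.69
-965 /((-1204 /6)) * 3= 14.43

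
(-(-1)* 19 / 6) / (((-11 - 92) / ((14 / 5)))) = -133 / 1545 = -0.09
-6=-6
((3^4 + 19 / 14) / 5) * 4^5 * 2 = 1180672 / 35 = 33733.49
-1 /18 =-0.06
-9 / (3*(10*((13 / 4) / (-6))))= 0.55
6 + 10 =16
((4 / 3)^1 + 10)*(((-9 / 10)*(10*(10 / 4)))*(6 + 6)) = -3060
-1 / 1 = -1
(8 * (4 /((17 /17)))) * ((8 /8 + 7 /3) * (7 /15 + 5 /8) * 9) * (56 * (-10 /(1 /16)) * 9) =-84510720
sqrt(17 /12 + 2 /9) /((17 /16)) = 1.20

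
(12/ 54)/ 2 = 1/ 9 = 0.11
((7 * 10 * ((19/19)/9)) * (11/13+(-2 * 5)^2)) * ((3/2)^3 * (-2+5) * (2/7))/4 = 58995/104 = 567.26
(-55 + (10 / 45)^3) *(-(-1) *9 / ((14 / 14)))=-40087 / 81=-494.90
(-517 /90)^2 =267289 /8100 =33.00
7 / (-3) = -7 / 3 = -2.33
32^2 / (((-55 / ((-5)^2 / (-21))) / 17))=87040 / 231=376.80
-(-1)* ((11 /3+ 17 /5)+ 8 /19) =2134 /285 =7.49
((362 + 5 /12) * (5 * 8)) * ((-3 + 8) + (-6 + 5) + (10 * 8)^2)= 278509960 /3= 92836653.33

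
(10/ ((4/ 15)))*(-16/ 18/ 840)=-5/ 126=-0.04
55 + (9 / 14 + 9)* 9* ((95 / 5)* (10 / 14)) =120815 / 98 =1232.81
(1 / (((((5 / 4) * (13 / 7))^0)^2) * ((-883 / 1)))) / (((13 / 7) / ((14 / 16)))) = -49 / 91832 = -0.00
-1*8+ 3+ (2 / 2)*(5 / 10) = -9 / 2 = -4.50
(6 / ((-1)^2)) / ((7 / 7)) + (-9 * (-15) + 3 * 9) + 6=174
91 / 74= 1.23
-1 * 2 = -2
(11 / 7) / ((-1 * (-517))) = 1 / 329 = 0.00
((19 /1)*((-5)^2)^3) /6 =296875 /6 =49479.17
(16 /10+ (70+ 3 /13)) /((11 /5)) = 4669 /143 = 32.65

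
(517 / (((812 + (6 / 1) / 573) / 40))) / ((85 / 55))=21724340 / 1318299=16.48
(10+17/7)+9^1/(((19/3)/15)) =4488/133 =33.74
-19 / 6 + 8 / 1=29 / 6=4.83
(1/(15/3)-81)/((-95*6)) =202/1425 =0.14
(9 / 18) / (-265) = -1 / 530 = -0.00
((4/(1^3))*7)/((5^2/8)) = 224/25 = 8.96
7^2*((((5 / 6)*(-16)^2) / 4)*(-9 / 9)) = -7840 / 3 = -2613.33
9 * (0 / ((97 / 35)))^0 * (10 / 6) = 15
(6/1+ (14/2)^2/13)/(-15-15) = -0.33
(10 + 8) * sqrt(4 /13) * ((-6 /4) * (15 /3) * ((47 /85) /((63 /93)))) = -26226 * sqrt(13) /1547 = -61.12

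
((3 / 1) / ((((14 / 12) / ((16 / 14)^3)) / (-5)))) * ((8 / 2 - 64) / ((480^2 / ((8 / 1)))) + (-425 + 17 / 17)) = 8137.45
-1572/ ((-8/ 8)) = 1572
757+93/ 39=9872/ 13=759.38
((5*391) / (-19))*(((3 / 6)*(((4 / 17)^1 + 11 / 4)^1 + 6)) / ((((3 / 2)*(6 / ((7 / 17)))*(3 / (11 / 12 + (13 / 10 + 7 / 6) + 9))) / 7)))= -511627571 / 837216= -611.11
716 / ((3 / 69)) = 16468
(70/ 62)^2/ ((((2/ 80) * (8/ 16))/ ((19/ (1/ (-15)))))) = -27930000/ 961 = -29063.48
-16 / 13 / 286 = -8 / 1859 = -0.00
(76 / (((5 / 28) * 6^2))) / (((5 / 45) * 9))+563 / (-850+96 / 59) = 25133963 / 2252430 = 11.16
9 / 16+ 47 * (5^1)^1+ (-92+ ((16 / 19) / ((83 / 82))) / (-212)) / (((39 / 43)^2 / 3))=-22593646499 / 226003024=-99.97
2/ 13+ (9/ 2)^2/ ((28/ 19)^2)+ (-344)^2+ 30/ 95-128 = 91570557439/ 774592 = 118217.79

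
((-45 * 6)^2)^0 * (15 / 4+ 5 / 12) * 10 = 125 / 3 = 41.67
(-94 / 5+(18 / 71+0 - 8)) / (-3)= 9424 / 1065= 8.85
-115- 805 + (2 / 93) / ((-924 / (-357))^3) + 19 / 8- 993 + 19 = -7492827643 / 3961056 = -1891.62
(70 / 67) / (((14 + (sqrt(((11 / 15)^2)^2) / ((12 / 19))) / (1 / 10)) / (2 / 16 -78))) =-2943675 / 814586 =-3.61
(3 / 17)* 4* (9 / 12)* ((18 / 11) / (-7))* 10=-1620 / 1309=-1.24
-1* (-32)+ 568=600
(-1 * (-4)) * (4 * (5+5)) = 160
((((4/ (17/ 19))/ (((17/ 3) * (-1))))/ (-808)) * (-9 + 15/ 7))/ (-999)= 0.00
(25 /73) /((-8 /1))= -25 /584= -0.04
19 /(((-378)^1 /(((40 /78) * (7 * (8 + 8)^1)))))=-3040 /1053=-2.89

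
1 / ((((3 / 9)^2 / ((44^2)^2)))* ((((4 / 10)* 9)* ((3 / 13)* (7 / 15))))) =609065600 / 7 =87009371.43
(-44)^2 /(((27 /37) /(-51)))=-1217744 /9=-135304.89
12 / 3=4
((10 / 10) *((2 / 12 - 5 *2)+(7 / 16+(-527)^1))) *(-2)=25747 / 24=1072.79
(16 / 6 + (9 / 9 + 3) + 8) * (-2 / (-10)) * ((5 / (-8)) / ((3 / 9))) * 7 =-77 / 2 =-38.50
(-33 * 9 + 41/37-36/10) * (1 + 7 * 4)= -1606774/185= -8685.26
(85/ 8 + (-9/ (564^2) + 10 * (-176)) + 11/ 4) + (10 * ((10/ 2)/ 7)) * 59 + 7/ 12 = -983159651/ 742224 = -1324.61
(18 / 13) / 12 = 3 / 26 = 0.12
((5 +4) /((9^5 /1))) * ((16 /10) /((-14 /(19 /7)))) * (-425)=0.02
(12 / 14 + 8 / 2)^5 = 45435424 / 16807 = 2703.36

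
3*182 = 546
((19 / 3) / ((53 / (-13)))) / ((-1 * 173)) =247 / 27507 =0.01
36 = 36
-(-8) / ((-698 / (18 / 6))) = -12 / 349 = -0.03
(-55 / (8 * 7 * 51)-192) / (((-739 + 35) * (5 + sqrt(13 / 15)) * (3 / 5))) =0.08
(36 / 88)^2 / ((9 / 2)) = 9 / 242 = 0.04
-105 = -105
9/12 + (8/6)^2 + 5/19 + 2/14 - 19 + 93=368359/4788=76.93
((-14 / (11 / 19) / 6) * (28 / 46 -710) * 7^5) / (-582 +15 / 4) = -145886642384 / 1755567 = -83099.44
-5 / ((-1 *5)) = 1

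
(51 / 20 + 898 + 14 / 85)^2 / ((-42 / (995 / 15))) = -296240797377 / 231200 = -1281318.33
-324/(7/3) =-972/7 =-138.86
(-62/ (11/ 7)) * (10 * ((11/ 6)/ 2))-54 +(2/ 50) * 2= -31169/ 75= -415.59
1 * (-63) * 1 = -63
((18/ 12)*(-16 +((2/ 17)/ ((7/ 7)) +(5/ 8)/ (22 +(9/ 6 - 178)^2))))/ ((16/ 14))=-1414062195/ 67835168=-20.85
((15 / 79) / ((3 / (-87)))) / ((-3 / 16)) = 2320 / 79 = 29.37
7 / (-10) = -7 / 10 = -0.70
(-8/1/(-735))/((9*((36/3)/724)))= 1448/19845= 0.07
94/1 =94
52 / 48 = 13 / 12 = 1.08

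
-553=-553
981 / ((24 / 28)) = 2289 / 2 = 1144.50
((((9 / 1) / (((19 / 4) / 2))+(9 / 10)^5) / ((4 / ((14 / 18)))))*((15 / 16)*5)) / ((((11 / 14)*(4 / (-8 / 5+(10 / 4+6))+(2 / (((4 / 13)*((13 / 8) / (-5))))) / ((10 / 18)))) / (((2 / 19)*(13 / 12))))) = -3126272079 / 191116288000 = -0.02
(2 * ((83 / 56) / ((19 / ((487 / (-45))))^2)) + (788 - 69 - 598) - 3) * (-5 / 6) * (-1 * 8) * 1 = 2434991627 / 3070305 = 793.08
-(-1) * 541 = 541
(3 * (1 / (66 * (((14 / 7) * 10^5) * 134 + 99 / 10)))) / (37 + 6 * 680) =5 / 12136920483413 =0.00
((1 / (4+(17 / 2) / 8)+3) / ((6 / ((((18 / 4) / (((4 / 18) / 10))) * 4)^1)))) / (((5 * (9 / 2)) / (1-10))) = -518 / 3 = -172.67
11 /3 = 3.67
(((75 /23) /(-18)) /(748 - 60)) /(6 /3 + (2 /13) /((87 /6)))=-9425 /71967552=-0.00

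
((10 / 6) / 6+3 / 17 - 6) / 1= -1697 / 306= -5.55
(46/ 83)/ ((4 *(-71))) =-0.00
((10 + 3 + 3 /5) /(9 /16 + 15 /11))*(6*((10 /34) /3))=1408 /339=4.15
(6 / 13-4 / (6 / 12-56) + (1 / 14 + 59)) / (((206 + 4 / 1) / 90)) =1204141 / 47138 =25.55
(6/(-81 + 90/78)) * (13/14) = -169/2422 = -0.07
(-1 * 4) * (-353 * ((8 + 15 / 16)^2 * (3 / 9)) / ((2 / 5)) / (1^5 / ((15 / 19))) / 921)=180462425 / 2239872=80.57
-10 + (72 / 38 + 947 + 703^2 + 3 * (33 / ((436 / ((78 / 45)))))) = 10254521051 / 20710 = 495148.29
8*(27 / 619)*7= 1512 / 619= 2.44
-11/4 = -2.75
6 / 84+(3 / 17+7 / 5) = 1961 / 1190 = 1.65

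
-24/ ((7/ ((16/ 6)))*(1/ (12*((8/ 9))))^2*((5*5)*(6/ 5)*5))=-32768/ 4725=-6.94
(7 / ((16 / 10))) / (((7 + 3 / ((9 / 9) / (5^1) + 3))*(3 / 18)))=3.31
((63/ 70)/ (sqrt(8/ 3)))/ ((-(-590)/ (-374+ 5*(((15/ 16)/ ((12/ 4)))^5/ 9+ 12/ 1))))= -2963260151*sqrt(6)/ 24746393600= -0.29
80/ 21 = 3.81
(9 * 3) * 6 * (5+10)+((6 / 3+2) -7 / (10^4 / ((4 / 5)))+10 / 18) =273887437 / 112500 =2434.55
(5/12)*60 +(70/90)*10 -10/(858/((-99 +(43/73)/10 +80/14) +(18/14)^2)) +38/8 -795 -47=-14794216513/18414396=-803.40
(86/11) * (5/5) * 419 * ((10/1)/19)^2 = 907.43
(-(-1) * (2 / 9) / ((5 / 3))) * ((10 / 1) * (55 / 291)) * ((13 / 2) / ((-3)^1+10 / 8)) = -5720 / 6111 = -0.94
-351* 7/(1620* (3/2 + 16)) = -0.09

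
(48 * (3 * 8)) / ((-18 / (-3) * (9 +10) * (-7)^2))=192 / 931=0.21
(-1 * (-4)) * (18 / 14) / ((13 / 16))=576 / 91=6.33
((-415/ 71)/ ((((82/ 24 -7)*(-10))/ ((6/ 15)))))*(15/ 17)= -2988/ 51901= -0.06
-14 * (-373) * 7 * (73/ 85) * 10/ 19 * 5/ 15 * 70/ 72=46697735/ 8721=5354.63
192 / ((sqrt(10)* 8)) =7.59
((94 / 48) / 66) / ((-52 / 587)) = -27589 / 82368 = -0.33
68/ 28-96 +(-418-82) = -593.57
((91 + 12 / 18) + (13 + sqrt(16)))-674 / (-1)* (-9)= -17872 / 3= -5957.33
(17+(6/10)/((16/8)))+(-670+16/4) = -6487/10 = -648.70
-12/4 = -3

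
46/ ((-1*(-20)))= 23/ 10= 2.30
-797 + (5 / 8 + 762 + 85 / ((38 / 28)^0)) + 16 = 533 / 8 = 66.62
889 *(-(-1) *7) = 6223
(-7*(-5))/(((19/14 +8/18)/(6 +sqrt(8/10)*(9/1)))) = 26460/227 +15876*sqrt(5)/227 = 272.95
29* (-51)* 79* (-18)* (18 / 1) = 37856484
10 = 10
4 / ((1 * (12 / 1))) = 1 / 3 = 0.33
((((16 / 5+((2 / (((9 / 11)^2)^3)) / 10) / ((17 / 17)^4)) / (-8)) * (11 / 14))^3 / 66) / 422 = -131244857645424376416673 / 66741037303908663608113152000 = -0.00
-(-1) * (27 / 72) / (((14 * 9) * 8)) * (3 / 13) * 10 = 5 / 5824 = 0.00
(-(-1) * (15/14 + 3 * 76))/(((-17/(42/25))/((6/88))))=-28863/18700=-1.54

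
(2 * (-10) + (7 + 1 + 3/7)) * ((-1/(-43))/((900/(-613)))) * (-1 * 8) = -11034/7525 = -1.47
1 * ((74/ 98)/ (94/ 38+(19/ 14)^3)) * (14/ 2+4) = 433048/ 259289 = 1.67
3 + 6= 9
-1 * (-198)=198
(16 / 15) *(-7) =-112 / 15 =-7.47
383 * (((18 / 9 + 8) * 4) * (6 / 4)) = 22980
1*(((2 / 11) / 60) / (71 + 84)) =1 / 51150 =0.00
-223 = -223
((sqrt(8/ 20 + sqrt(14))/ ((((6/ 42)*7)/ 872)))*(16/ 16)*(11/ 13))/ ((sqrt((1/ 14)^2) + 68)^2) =1880032*sqrt(10 + 25*sqrt(14))/ 59033585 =0.32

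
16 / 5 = 3.20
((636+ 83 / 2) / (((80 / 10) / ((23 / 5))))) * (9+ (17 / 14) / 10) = 7959541 / 2240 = 3553.37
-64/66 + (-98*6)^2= 11409520/33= 345743.03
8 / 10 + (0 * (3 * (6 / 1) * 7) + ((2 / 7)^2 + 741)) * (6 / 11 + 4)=9080406 / 2695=3369.35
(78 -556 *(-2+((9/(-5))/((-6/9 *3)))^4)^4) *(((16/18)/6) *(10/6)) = -4339011486181685899/10125000000000000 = -428.54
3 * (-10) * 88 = -2640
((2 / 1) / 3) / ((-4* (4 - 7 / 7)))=-1 / 18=-0.06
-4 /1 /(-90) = 2 /45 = 0.04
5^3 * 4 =500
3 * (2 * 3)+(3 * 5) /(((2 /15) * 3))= 55.50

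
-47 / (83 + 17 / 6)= -282 / 515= -0.55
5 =5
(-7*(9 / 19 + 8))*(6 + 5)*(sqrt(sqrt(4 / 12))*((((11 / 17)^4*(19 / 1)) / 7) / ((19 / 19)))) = -25929211*3^(3 / 4) / 250563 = -235.89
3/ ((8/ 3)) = 9/ 8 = 1.12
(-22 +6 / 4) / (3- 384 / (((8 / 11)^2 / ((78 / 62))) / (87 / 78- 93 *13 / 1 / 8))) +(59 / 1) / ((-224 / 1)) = -143281601 / 543675552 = -0.26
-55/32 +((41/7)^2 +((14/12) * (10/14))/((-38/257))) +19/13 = 33012661/1161888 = 28.41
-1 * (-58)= 58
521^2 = 271441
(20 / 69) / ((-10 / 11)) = -22 / 69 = -0.32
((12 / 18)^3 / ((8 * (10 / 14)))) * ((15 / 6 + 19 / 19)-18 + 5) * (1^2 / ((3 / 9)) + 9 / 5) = -532 / 225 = -2.36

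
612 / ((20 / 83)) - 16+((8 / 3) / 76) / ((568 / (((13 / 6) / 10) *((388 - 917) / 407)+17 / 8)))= 1995371691727 / 790621920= 2523.80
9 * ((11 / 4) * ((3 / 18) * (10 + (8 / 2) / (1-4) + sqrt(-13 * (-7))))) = 143 / 4 + 33 * sqrt(91) / 8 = 75.10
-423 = -423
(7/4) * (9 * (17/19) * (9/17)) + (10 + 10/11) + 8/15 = 237043/12540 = 18.90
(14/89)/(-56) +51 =18155/356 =51.00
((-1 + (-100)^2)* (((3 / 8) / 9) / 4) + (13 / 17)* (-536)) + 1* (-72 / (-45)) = -827223 / 2720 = -304.13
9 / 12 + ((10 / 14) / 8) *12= 51 / 28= 1.82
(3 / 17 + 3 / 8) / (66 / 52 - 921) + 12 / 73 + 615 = 615.16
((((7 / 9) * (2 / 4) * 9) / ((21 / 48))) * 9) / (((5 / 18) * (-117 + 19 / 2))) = -2592 / 1075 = -2.41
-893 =-893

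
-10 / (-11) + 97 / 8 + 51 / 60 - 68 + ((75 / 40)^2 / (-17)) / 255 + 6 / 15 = -10928989 / 203456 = -53.72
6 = 6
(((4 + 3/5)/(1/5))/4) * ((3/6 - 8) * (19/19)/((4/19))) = -6555/32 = -204.84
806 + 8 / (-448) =45135 / 56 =805.98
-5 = -5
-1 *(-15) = 15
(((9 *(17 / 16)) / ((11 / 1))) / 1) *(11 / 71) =153 / 1136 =0.13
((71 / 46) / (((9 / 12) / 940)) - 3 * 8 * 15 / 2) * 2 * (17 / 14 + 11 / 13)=15132500 / 2093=7230.05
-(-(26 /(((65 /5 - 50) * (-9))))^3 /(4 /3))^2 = -19307236 /151503578725041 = -0.00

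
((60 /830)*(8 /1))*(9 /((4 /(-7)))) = -756 /83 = -9.11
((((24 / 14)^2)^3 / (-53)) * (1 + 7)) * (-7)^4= -23887872 / 2597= -9198.26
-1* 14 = -14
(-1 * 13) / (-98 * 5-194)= 13 / 684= 0.02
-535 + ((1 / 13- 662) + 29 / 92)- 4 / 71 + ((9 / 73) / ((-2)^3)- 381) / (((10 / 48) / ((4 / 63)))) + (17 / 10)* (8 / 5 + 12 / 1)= -1399029067967 / 1084801900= -1289.66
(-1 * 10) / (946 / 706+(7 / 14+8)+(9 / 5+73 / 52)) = -917800 / 1197159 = -0.77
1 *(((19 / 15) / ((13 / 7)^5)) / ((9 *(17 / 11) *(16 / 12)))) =3512663 / 1136156580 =0.00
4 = 4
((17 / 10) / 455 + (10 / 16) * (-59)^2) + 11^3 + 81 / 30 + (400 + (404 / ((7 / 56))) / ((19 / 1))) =1410668277 / 345800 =4079.43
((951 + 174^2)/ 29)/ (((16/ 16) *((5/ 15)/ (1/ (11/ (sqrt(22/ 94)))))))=93681 *sqrt(517)/ 14993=142.07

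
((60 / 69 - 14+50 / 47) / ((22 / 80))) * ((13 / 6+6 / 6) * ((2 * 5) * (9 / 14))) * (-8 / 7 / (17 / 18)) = 10706515200 / 9905203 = 1080.90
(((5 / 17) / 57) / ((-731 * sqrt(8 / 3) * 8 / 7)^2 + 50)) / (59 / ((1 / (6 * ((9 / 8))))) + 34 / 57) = 210 / 30211889697077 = 0.00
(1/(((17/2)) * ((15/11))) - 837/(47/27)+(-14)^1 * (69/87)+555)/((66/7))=76824251/11469645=6.70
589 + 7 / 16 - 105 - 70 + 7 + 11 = 6919 / 16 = 432.44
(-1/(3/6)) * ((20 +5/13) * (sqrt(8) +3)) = -1590/13 - 1060 * sqrt(2)/13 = -237.62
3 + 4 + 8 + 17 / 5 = 92 / 5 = 18.40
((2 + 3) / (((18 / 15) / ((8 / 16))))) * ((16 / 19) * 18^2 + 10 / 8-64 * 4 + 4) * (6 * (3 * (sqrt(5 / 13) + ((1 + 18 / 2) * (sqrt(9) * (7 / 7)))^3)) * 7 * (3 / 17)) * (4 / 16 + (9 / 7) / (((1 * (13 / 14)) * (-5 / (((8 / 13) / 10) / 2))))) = 431675937 * sqrt(65) / 22708192 + 1456906287375 / 218348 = 6672558.26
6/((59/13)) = 78/59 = 1.32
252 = 252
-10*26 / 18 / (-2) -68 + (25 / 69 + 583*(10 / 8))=553381 / 828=668.33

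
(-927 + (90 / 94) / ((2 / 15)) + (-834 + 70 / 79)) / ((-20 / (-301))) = -3918201581 / 148520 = -26381.64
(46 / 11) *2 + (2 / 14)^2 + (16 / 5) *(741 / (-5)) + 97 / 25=-6225126 / 13475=-461.98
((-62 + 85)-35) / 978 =-2 / 163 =-0.01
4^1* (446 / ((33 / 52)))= 92768 / 33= 2811.15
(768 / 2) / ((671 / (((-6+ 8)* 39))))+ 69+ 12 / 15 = 383939 / 3355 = 114.44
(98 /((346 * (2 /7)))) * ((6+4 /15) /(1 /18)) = 111.82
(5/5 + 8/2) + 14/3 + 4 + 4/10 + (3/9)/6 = 14.12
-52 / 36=-13 / 9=-1.44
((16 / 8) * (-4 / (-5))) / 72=1 / 45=0.02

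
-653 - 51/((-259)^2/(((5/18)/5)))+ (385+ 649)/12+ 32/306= -5816560403/10263393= -566.73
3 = 3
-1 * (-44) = 44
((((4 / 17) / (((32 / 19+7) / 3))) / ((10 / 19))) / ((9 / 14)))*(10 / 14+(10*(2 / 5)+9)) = 46208 / 14025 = 3.29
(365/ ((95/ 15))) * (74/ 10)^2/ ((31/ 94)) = 28182234/ 2945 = 9569.52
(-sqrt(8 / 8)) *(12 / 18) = -2 / 3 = -0.67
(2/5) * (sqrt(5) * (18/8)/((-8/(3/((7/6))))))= -81 * sqrt(5)/280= -0.65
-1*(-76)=76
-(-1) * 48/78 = 8/13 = 0.62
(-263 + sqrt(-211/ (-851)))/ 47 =-5.59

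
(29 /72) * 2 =29 /36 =0.81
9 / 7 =1.29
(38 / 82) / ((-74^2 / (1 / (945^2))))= -19 / 200498400900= -0.00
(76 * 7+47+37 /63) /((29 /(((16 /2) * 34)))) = 5436.13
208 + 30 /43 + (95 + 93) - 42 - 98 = 11038 /43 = 256.70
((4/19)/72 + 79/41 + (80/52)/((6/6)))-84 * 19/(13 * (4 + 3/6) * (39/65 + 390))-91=-1485075247/16952598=-87.60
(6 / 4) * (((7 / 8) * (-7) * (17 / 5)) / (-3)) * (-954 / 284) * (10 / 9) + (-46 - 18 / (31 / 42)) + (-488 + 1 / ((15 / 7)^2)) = -4730649691 / 7923600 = -597.03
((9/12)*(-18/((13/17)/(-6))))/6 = 459/26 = 17.65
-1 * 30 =-30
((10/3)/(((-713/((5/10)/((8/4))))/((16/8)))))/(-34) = 0.00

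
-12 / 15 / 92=-1 / 115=-0.01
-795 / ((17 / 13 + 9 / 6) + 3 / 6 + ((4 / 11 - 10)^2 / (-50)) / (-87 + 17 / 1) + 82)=-1094218125 / 117451892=-9.32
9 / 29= 0.31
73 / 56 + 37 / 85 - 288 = -1362603 / 4760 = -286.26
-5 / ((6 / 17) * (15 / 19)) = -323 / 18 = -17.94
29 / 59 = 0.49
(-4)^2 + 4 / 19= 308 / 19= 16.21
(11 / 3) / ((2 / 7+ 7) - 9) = -77 / 36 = -2.14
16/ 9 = 1.78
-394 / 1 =-394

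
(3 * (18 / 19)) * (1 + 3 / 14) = 459 / 133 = 3.45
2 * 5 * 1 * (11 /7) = 110 /7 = 15.71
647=647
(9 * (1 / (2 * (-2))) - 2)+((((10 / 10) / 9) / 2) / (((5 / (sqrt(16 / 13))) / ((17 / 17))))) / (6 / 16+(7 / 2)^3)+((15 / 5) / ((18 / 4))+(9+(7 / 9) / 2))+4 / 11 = 8 * sqrt(13) / 101205+2443 / 396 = 6.17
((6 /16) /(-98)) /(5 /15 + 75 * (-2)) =9 /352016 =0.00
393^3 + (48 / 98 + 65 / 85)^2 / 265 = 2232253556569874 / 36776117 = 60698457.01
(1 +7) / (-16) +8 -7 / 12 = 83 / 12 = 6.92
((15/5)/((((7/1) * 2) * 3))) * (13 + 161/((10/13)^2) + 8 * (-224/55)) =277759/15400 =18.04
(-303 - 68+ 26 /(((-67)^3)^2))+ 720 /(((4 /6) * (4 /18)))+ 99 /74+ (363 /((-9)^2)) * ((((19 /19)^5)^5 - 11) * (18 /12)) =4423.12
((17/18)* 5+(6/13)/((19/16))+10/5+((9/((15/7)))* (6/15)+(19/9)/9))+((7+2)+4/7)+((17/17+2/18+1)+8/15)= 148741331/7002450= 21.24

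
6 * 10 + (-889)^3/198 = -702583489/198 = -3548401.46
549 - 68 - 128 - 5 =348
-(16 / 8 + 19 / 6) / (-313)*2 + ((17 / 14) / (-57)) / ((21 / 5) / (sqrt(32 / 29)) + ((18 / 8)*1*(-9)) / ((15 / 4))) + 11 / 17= 170*sqrt(58) / 200241 + 1712455688 / 2486125509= 0.70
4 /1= 4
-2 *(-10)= 20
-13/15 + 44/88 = -11/30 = -0.37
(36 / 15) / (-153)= -4 / 255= -0.02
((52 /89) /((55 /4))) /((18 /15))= 104 /2937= 0.04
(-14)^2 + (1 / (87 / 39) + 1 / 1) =5726 / 29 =197.45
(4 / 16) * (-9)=-9 / 4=-2.25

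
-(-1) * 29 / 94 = 29 / 94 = 0.31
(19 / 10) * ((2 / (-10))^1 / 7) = -19 / 350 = -0.05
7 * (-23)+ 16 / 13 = -159.77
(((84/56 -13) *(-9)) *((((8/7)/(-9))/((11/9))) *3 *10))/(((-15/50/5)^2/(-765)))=5278500000/77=68551948.05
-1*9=-9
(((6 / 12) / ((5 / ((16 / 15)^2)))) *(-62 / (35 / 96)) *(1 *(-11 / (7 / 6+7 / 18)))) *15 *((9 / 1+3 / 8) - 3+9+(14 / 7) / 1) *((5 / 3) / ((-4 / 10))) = -36402432 / 245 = -148581.36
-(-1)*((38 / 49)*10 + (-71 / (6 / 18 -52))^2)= 11352581 / 1177225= 9.64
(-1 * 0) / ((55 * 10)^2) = 0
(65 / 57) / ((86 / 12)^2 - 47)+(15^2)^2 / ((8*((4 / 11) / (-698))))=-12146835.68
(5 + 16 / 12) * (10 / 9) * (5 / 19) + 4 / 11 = 658 / 297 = 2.22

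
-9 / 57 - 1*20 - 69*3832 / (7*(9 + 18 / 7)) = -1684925 / 513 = -3284.45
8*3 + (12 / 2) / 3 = 26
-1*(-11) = 11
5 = 5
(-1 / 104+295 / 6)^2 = 235223569 / 97344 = 2416.42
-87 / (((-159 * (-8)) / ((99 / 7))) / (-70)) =14355 / 212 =67.71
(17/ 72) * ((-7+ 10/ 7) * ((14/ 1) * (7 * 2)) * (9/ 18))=-1547/ 12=-128.92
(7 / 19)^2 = 49 / 361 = 0.14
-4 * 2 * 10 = -80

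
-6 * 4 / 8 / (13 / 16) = -48 / 13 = -3.69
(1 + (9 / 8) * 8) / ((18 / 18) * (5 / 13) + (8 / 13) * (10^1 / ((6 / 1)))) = 78 / 11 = 7.09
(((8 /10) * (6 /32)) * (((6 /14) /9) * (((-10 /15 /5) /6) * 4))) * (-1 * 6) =0.00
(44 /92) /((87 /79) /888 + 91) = 0.01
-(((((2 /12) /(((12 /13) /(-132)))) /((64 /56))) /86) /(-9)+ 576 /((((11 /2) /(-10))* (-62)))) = -214336861 /12668832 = -16.92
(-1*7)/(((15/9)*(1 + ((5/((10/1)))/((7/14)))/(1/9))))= -21/50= -0.42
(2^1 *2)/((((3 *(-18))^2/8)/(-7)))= -56/729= -0.08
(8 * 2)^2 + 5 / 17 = 4357 / 17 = 256.29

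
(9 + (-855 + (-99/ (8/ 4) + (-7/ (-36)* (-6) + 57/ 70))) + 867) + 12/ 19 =-112601/ 3990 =-28.22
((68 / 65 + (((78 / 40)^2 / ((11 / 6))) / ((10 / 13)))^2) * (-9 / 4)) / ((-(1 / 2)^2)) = 74.85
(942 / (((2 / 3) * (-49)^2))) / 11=1413 / 26411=0.05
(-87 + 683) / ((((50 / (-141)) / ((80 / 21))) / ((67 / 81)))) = -15014432 / 2835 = -5296.10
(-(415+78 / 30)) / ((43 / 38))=-369.04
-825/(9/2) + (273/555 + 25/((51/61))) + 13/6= -948361/6290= -150.77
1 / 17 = 0.06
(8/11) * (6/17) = 48/187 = 0.26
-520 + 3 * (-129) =-907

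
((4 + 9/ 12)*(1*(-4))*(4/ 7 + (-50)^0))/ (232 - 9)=-209/ 1561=-0.13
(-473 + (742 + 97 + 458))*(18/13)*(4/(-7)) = -59328/91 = -651.96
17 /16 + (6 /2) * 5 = 257 /16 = 16.06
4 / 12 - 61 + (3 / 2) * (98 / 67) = -11753 / 201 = -58.47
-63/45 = -7/5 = -1.40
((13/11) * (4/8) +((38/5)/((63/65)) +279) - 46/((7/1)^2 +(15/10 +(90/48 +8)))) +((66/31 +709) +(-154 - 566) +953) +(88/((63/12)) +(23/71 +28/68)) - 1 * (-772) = 104772521477/51859962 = 2020.30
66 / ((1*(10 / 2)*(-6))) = -11 / 5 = -2.20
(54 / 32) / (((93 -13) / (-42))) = -567 / 640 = -0.89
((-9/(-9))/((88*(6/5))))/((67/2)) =5/17688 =0.00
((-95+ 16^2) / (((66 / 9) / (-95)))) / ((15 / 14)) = -21413 / 11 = -1946.64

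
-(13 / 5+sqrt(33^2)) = -178 / 5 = -35.60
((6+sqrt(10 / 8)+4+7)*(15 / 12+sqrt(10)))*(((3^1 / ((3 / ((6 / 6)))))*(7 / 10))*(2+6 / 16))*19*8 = 20201.29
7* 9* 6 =378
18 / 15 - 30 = -144 / 5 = -28.80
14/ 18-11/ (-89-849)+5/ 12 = 20365/ 16884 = 1.21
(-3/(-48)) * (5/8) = 0.04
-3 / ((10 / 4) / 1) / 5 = -0.24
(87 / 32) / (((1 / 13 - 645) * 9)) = -377 / 804864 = -0.00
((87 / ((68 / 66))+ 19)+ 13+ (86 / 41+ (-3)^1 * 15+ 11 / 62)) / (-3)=-1592785 / 64821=-24.57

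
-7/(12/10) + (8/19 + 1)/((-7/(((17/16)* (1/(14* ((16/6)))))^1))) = -4175011/715008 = -5.84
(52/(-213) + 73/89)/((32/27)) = 98289/202208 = 0.49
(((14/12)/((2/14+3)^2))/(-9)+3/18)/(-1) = -4013/26136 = -0.15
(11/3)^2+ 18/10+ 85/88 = 64193/3960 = 16.21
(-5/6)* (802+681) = -7415/6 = -1235.83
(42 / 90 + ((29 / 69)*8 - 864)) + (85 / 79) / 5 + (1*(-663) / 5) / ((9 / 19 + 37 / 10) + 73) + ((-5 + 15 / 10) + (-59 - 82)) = -804214907021 / 799280130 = -1006.17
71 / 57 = 1.25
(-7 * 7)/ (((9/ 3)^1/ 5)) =-245/ 3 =-81.67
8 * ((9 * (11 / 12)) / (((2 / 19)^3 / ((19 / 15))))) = 1433531 / 20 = 71676.55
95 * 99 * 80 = 752400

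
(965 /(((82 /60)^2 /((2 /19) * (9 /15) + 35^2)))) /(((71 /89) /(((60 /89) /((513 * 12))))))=11230766500 /129257133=86.89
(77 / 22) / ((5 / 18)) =63 / 5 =12.60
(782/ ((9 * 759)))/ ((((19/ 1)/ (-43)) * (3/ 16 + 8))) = -23392/ 739233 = -0.03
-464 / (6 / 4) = -928 / 3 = -309.33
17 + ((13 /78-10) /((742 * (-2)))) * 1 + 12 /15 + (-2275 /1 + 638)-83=-75781649 /44520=-1702.19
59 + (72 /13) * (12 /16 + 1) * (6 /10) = 4213 /65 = 64.82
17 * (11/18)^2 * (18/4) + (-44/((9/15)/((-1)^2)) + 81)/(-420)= 28.55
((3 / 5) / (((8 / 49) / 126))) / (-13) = -9261 / 260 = -35.62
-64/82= -32/41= -0.78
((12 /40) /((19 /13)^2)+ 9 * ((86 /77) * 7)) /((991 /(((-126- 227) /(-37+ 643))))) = -329433367 /7949227220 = -0.04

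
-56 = -56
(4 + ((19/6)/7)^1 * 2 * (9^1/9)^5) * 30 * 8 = 8240/7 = 1177.14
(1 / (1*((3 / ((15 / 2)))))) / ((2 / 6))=7.50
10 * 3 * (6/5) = 36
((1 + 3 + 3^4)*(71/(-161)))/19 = -1.97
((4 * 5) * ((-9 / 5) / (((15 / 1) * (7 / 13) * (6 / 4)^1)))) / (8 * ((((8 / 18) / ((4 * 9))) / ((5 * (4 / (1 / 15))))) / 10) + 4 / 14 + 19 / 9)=-78975 / 63704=-1.24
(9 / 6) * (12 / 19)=18 / 19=0.95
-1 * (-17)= 17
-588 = -588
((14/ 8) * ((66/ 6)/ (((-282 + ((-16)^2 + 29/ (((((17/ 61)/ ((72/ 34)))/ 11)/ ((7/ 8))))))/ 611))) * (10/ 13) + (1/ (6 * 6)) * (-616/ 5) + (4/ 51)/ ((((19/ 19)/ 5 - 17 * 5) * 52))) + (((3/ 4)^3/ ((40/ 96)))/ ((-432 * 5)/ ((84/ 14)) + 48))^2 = 0.90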